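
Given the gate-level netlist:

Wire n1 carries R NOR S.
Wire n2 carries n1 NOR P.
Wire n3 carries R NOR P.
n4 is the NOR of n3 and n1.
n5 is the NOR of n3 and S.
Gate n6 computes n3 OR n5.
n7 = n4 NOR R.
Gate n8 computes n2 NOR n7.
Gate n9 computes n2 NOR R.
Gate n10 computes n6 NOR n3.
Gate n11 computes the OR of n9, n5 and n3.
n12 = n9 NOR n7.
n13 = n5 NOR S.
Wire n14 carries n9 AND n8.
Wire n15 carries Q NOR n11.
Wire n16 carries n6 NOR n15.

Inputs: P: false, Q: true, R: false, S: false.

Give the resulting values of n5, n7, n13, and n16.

n5 = false, n7 = true, n13 = true, n16 = false

n1 = R NOR S = false NOR false = true
n2 = n1 NOR P = true NOR false = false
n3 = R NOR P = false NOR false = true
n4 = n3 NOR n1 = true NOR true = false
n5 = n3 NOR S = true NOR false = false
n6 = n3 OR n5 = true OR false = true
n7 = n4 NOR R = false NOR false = true
n9 = n2 NOR R = false NOR false = true
n11 = n9 OR n5 OR n3 = true OR false OR true = true
n13 = n5 NOR S = false NOR false = true
n15 = Q NOR n11 = true NOR true = false
n16 = n6 NOR n15 = true NOR false = false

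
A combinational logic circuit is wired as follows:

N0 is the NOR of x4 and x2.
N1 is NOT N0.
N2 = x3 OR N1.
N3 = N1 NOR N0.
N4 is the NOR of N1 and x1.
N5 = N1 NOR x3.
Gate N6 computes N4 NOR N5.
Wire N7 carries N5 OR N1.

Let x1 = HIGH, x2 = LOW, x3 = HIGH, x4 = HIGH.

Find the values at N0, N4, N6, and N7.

N0 = x4 NOR x2 = HIGH NOR LOW = LOW
N1 = NOT N0 = NOT LOW = HIGH
N4 = N1 NOR x1 = HIGH NOR HIGH = LOW
N5 = N1 NOR x3 = HIGH NOR HIGH = LOW
N6 = N4 NOR N5 = LOW NOR LOW = HIGH
N7 = N5 OR N1 = LOW OR HIGH = HIGH

N0 = LOW, N4 = LOW, N6 = HIGH, N7 = HIGH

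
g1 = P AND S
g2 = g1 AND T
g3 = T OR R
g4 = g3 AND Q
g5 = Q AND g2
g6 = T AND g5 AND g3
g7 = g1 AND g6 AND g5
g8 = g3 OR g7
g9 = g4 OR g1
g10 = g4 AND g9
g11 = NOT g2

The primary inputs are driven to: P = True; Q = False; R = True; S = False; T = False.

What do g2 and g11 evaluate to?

g2 = False; g11 = True

g1 = P AND S = True AND False = False
g2 = g1 AND T = False AND False = False
g11 = NOT g2 = NOT False = True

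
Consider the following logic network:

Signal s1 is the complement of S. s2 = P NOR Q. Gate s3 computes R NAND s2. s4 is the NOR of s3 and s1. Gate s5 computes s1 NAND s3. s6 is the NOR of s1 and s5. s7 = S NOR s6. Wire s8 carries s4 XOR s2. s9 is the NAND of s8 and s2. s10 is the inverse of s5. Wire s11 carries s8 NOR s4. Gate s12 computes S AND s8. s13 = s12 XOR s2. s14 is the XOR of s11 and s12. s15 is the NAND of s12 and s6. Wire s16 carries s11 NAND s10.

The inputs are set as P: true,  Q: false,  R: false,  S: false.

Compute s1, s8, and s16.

s1 = true; s8 = false; s16 = false

s1 = NOT S = NOT false = true
s2 = P NOR Q = true NOR false = false
s3 = R NAND s2 = false NAND false = true
s4 = s3 NOR s1 = true NOR true = false
s5 = s1 NAND s3 = true NAND true = false
s8 = s4 XOR s2 = false XOR false = false
s10 = NOT s5 = NOT false = true
s11 = s8 NOR s4 = false NOR false = true
s16 = s11 NAND s10 = true NAND true = false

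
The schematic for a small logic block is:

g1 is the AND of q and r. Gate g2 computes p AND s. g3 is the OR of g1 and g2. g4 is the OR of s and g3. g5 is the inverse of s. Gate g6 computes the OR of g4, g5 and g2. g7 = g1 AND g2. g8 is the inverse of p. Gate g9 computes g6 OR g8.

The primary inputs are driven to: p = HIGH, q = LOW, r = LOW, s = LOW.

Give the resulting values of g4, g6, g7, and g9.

g4 = LOW  g6 = HIGH  g7 = LOW  g9 = HIGH

g1 = q AND r = LOW AND LOW = LOW
g2 = p AND s = HIGH AND LOW = LOW
g3 = g1 OR g2 = LOW OR LOW = LOW
g4 = s OR g3 = LOW OR LOW = LOW
g5 = NOT s = NOT LOW = HIGH
g6 = g4 OR g5 OR g2 = LOW OR HIGH OR LOW = HIGH
g7 = g1 AND g2 = LOW AND LOW = LOW
g8 = NOT p = NOT HIGH = LOW
g9 = g6 OR g8 = HIGH OR LOW = HIGH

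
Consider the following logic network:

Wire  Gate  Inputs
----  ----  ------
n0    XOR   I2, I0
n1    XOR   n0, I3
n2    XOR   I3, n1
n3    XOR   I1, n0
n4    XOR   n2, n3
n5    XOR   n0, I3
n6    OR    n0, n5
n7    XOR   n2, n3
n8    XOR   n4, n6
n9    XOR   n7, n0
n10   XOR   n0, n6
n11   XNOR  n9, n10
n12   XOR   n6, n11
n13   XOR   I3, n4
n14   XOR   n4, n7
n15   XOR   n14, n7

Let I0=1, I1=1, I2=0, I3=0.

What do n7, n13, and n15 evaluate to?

n7 = 1, n13 = 1, n15 = 1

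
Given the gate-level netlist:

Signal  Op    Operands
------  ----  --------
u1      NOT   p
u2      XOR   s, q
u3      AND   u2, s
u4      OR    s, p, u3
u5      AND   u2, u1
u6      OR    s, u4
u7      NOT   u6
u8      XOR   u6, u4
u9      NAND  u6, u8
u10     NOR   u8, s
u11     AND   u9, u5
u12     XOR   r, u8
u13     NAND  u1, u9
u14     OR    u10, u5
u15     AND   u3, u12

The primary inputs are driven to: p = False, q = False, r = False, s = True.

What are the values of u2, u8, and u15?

u2 = True; u8 = False; u15 = False

u2 = s XOR q = True XOR False = True
u3 = u2 AND s = True AND True = True
u4 = s OR p OR u3 = True OR False OR True = True
u6 = s OR u4 = True OR True = True
u8 = u6 XOR u4 = True XOR True = False
u12 = r XOR u8 = False XOR False = False
u15 = u3 AND u12 = True AND False = False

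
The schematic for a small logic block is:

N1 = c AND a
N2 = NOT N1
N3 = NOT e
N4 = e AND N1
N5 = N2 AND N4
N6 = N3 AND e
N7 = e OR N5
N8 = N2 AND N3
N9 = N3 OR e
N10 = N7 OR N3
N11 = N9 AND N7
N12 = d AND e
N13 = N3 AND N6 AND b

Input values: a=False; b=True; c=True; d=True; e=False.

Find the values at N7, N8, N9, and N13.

N1 = c AND a = True AND False = False
N2 = NOT N1 = NOT False = True
N3 = NOT e = NOT False = True
N4 = e AND N1 = False AND False = False
N5 = N2 AND N4 = True AND False = False
N6 = N3 AND e = True AND False = False
N7 = e OR N5 = False OR False = False
N8 = N2 AND N3 = True AND True = True
N9 = N3 OR e = True OR False = True
N13 = N3 AND N6 AND b = True AND False AND True = False

N7 = False, N8 = True, N9 = True, N13 = False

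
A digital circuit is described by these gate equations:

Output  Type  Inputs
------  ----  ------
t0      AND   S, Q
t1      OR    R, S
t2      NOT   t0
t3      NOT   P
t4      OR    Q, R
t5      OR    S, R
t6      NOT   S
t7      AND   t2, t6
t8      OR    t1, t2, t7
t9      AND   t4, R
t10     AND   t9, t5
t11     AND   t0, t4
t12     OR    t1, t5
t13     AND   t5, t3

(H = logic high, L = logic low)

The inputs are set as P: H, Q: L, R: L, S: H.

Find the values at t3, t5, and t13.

t3 = NOT P = NOT H = L
t5 = S OR R = H OR L = H
t13 = t5 AND t3 = H AND L = L

t3 = L; t5 = H; t13 = L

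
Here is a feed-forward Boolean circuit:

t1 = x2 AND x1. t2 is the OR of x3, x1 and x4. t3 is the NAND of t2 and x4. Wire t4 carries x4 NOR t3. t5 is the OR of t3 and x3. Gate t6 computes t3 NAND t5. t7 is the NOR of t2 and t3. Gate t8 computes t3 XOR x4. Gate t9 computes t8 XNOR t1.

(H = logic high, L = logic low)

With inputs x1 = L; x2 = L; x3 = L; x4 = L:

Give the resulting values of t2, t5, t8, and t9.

t2 = L  t5 = H  t8 = H  t9 = L

t1 = x2 AND x1 = L AND L = L
t2 = x3 OR x1 OR x4 = L OR L OR L = L
t3 = t2 NAND x4 = L NAND L = H
t5 = t3 OR x3 = H OR L = H
t8 = t3 XOR x4 = H XOR L = H
t9 = t8 XNOR t1 = H XNOR L = L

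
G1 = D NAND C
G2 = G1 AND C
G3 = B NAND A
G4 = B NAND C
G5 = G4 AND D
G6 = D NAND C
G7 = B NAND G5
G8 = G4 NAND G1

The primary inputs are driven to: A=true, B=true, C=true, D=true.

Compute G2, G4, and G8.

G2 = false, G4 = false, G8 = true

G1 = D NAND C = true NAND true = false
G2 = G1 AND C = false AND true = false
G4 = B NAND C = true NAND true = false
G8 = G4 NAND G1 = false NAND false = true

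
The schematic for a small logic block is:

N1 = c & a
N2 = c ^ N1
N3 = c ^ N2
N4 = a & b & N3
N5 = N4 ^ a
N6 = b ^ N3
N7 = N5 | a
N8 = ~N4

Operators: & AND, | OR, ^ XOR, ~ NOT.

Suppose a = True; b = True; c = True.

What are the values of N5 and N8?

N1 = c AND a = True AND True = True
N2 = c XOR N1 = True XOR True = False
N3 = c XOR N2 = True XOR False = True
N4 = a AND b AND N3 = True AND True AND True = True
N5 = N4 XOR a = True XOR True = False
N8 = NOT N4 = NOT True = False

N5 = False, N8 = False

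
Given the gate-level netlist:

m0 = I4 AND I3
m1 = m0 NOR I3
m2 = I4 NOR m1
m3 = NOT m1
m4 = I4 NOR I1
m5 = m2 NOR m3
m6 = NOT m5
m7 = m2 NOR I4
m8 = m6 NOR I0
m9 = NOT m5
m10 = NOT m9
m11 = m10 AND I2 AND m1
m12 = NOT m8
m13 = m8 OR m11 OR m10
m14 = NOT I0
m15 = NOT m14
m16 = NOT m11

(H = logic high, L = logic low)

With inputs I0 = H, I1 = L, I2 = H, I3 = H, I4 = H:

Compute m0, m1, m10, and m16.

m0 = H  m1 = L  m10 = L  m16 = H

m0 = I4 AND I3 = H AND H = H
m1 = m0 NOR I3 = H NOR H = L
m2 = I4 NOR m1 = H NOR L = L
m3 = NOT m1 = NOT L = H
m5 = m2 NOR m3 = L NOR H = L
m9 = NOT m5 = NOT L = H
m10 = NOT m9 = NOT H = L
m11 = m10 AND I2 AND m1 = L AND H AND L = L
m16 = NOT m11 = NOT L = H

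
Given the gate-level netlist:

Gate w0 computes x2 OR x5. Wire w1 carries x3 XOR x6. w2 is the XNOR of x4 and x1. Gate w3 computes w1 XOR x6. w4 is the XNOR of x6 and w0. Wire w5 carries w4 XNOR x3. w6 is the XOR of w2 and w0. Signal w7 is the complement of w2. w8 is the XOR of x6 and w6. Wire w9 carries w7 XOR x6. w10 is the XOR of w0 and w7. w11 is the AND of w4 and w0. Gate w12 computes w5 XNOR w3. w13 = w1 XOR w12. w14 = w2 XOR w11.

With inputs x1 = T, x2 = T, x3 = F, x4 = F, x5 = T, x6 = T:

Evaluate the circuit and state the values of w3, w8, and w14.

w3 = F, w8 = F, w14 = T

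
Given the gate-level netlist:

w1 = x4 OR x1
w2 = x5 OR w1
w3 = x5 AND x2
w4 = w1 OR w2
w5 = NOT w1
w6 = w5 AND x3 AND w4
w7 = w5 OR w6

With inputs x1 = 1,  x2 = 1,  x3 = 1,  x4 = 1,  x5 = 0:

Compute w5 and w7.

w5 = 0, w7 = 0

w1 = x4 OR x1 = 1 OR 1 = 1
w2 = x5 OR w1 = 0 OR 1 = 1
w4 = w1 OR w2 = 1 OR 1 = 1
w5 = NOT w1 = NOT 1 = 0
w6 = w5 AND x3 AND w4 = 0 AND 1 AND 1 = 0
w7 = w5 OR w6 = 0 OR 0 = 0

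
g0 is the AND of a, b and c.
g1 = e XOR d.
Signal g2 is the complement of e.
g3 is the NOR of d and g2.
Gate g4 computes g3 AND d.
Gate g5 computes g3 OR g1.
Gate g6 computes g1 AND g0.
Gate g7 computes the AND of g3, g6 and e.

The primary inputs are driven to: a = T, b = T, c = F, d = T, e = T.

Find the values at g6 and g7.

g0 = a AND b AND c = T AND T AND F = F
g1 = e XOR d = T XOR T = F
g2 = NOT e = NOT T = F
g3 = d NOR g2 = T NOR F = F
g6 = g1 AND g0 = F AND F = F
g7 = g3 AND g6 AND e = F AND F AND T = F

g6 = F, g7 = F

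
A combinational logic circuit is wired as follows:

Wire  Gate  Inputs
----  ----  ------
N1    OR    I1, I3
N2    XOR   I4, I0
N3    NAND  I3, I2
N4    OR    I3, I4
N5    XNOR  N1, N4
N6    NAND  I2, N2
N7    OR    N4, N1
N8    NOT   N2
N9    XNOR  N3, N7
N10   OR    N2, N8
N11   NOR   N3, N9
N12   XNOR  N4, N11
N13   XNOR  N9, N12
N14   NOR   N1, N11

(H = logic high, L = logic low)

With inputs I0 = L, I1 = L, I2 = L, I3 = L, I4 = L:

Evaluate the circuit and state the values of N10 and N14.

N10 = H; N14 = H

N1 = I1 OR I3 = L OR L = L
N2 = I4 XOR I0 = L XOR L = L
N3 = I3 NAND I2 = L NAND L = H
N4 = I3 OR I4 = L OR L = L
N7 = N4 OR N1 = L OR L = L
N8 = NOT N2 = NOT L = H
N9 = N3 XNOR N7 = H XNOR L = L
N10 = N2 OR N8 = L OR H = H
N11 = N3 NOR N9 = H NOR L = L
N14 = N1 NOR N11 = L NOR L = H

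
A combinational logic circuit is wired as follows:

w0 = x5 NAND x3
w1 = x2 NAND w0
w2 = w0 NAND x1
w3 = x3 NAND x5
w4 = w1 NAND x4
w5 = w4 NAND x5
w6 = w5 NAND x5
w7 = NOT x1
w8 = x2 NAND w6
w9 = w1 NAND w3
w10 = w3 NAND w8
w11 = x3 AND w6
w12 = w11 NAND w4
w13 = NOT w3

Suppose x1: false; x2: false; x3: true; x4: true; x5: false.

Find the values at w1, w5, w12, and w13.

w1 = true, w5 = true, w12 = true, w13 = false

w0 = x5 NAND x3 = false NAND true = true
w1 = x2 NAND w0 = false NAND true = true
w3 = x3 NAND x5 = true NAND false = true
w4 = w1 NAND x4 = true NAND true = false
w5 = w4 NAND x5 = false NAND false = true
w6 = w5 NAND x5 = true NAND false = true
w11 = x3 AND w6 = true AND true = true
w12 = w11 NAND w4 = true NAND false = true
w13 = NOT w3 = NOT true = false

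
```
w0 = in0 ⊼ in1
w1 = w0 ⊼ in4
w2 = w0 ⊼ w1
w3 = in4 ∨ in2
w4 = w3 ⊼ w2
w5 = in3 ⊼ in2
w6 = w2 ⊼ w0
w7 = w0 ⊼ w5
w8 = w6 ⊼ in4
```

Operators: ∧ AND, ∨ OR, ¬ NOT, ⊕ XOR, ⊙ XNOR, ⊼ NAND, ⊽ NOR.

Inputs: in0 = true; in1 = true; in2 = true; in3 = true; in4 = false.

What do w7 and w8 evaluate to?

w7 = true  w8 = true

w0 = in0 NAND in1 = true NAND true = false
w1 = w0 NAND in4 = false NAND false = true
w2 = w0 NAND w1 = false NAND true = true
w5 = in3 NAND in2 = true NAND true = false
w6 = w2 NAND w0 = true NAND false = true
w7 = w0 NAND w5 = false NAND false = true
w8 = w6 NAND in4 = true NAND false = true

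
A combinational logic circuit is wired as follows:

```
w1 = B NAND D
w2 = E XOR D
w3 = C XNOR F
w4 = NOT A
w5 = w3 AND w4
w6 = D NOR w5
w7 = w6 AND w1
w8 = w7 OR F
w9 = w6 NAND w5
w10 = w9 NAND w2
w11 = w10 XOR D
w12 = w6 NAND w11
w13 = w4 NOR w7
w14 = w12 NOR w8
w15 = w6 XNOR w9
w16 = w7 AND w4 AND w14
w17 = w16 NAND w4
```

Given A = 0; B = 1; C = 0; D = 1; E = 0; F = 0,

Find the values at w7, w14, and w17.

w1 = B NAND D = 1 NAND 1 = 0
w2 = E XOR D = 0 XOR 1 = 1
w3 = C XNOR F = 0 XNOR 0 = 1
w4 = NOT A = NOT 0 = 1
w5 = w3 AND w4 = 1 AND 1 = 1
w6 = D NOR w5 = 1 NOR 1 = 0
w7 = w6 AND w1 = 0 AND 0 = 0
w8 = w7 OR F = 0 OR 0 = 0
w9 = w6 NAND w5 = 0 NAND 1 = 1
w10 = w9 NAND w2 = 1 NAND 1 = 0
w11 = w10 XOR D = 0 XOR 1 = 1
w12 = w6 NAND w11 = 0 NAND 1 = 1
w14 = w12 NOR w8 = 1 NOR 0 = 0
w16 = w7 AND w4 AND w14 = 0 AND 1 AND 0 = 0
w17 = w16 NAND w4 = 0 NAND 1 = 1

w7 = 0, w14 = 0, w17 = 1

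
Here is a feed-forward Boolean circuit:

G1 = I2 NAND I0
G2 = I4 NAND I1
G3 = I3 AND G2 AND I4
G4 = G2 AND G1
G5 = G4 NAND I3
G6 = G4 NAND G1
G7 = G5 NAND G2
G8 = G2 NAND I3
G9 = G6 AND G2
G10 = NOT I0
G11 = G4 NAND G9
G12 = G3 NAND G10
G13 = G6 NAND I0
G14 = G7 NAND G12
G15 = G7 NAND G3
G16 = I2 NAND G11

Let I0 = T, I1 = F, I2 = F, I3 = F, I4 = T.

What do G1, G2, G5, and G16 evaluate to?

G1 = T  G2 = T  G5 = T  G16 = T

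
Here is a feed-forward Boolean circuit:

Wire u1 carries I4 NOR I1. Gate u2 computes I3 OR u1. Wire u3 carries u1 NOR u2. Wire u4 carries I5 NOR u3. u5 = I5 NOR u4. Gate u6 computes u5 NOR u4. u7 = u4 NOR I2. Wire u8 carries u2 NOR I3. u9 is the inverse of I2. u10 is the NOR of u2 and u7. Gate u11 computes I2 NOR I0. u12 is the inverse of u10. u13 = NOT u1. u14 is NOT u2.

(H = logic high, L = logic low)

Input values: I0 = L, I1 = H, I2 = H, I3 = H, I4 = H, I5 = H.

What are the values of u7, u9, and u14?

u1 = I4 NOR I1 = H NOR H = L
u2 = I3 OR u1 = H OR L = H
u3 = u1 NOR u2 = L NOR H = L
u4 = I5 NOR u3 = H NOR L = L
u7 = u4 NOR I2 = L NOR H = L
u9 = NOT I2 = NOT H = L
u14 = NOT u2 = NOT H = L

u7 = L, u9 = L, u14 = L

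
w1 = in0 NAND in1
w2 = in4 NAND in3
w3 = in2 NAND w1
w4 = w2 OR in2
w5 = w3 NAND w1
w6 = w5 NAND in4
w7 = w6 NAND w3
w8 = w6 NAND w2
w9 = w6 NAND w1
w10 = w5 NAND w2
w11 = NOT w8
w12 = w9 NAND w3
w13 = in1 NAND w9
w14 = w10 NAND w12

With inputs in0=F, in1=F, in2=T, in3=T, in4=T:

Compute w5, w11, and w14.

w1 = in0 NAND in1 = F NAND F = T
w2 = in4 NAND in3 = T NAND T = F
w3 = in2 NAND w1 = T NAND T = F
w5 = w3 NAND w1 = F NAND T = T
w6 = w5 NAND in4 = T NAND T = F
w8 = w6 NAND w2 = F NAND F = T
w9 = w6 NAND w1 = F NAND T = T
w10 = w5 NAND w2 = T NAND F = T
w11 = NOT w8 = NOT T = F
w12 = w9 NAND w3 = T NAND F = T
w14 = w10 NAND w12 = T NAND T = F

w5 = T  w11 = F  w14 = F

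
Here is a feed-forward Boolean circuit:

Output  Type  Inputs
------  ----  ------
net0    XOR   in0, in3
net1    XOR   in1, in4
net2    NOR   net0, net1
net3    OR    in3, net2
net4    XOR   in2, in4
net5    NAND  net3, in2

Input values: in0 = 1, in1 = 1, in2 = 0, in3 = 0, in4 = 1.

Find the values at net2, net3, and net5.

net0 = in0 XOR in3 = 1 XOR 0 = 1
net1 = in1 XOR in4 = 1 XOR 1 = 0
net2 = net0 NOR net1 = 1 NOR 0 = 0
net3 = in3 OR net2 = 0 OR 0 = 0
net5 = net3 NAND in2 = 0 NAND 0 = 1

net2 = 0; net3 = 0; net5 = 1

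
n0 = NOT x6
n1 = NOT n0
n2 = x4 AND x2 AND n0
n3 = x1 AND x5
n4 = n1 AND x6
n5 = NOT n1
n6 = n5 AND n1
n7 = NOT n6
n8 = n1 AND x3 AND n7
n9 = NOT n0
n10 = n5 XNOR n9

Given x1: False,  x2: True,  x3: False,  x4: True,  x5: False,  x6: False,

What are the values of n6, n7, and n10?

n6 = False, n7 = True, n10 = False

n0 = NOT x6 = NOT False = True
n1 = NOT n0 = NOT True = False
n5 = NOT n1 = NOT False = True
n6 = n5 AND n1 = True AND False = False
n7 = NOT n6 = NOT False = True
n9 = NOT n0 = NOT True = False
n10 = n5 XNOR n9 = True XNOR False = False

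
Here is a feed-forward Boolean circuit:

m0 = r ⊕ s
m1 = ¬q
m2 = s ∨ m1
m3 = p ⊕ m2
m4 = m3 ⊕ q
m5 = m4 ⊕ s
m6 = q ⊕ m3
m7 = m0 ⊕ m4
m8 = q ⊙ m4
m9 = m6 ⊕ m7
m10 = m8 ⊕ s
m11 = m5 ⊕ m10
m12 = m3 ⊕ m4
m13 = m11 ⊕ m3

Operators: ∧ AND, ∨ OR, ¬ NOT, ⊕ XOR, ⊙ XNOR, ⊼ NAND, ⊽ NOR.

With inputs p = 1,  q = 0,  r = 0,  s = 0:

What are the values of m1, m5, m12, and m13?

m1 = 1, m5 = 0, m12 = 0, m13 = 1

m1 = NOT q = NOT 0 = 1
m2 = s OR m1 = 0 OR 1 = 1
m3 = p XOR m2 = 1 XOR 1 = 0
m4 = m3 XOR q = 0 XOR 0 = 0
m5 = m4 XOR s = 0 XOR 0 = 0
m8 = q XNOR m4 = 0 XNOR 0 = 1
m10 = m8 XOR s = 1 XOR 0 = 1
m11 = m5 XOR m10 = 0 XOR 1 = 1
m12 = m3 XOR m4 = 0 XOR 0 = 0
m13 = m11 XOR m3 = 1 XOR 0 = 1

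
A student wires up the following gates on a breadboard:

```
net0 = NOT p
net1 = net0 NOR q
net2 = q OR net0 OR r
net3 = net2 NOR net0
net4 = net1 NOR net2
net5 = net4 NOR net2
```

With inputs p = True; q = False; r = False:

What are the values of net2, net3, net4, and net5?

net2 = False, net3 = True, net4 = False, net5 = True

net0 = NOT p = NOT True = False
net1 = net0 NOR q = False NOR False = True
net2 = q OR net0 OR r = False OR False OR False = False
net3 = net2 NOR net0 = False NOR False = True
net4 = net1 NOR net2 = True NOR False = False
net5 = net4 NOR net2 = False NOR False = True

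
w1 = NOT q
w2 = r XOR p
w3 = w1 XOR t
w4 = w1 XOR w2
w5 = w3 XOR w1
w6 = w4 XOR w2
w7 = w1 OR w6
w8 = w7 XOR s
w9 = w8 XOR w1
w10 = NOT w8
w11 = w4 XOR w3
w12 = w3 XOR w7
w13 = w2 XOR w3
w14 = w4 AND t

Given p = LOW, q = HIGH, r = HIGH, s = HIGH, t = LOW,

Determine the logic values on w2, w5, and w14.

w2 = HIGH; w5 = LOW; w14 = LOW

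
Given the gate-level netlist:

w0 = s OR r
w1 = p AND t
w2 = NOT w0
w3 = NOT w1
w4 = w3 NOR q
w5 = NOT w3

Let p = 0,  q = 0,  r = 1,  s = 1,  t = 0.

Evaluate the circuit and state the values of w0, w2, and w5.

w0 = 1  w2 = 0  w5 = 0

w0 = s OR r = 1 OR 1 = 1
w1 = p AND t = 0 AND 0 = 0
w2 = NOT w0 = NOT 1 = 0
w3 = NOT w1 = NOT 0 = 1
w5 = NOT w3 = NOT 1 = 0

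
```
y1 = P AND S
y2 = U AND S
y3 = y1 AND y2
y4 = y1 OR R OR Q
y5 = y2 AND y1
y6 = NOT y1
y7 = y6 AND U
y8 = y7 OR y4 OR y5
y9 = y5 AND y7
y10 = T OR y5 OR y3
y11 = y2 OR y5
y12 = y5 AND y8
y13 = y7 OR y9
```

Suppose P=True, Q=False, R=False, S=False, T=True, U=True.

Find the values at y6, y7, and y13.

y6 = True  y7 = True  y13 = True

y1 = P AND S = True AND False = False
y2 = U AND S = True AND False = False
y5 = y2 AND y1 = False AND False = False
y6 = NOT y1 = NOT False = True
y7 = y6 AND U = True AND True = True
y9 = y5 AND y7 = False AND True = False
y13 = y7 OR y9 = True OR False = True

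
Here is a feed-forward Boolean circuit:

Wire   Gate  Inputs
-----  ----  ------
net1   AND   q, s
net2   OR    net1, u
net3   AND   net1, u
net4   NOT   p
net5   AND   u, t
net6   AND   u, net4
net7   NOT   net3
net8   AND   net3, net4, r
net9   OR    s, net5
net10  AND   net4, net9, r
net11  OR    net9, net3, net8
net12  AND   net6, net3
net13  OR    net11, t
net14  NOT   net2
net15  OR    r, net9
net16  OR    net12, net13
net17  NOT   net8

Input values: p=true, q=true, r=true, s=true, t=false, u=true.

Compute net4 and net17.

net4 = false; net17 = true

net1 = q AND s = true AND true = true
net3 = net1 AND u = true AND true = true
net4 = NOT p = NOT true = false
net8 = net3 AND net4 AND r = true AND false AND true = false
net17 = NOT net8 = NOT false = true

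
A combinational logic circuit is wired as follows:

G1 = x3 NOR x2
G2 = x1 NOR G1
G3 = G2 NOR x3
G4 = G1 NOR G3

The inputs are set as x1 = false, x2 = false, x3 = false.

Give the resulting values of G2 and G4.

G2 = false, G4 = false

G1 = x3 NOR x2 = false NOR false = true
G2 = x1 NOR G1 = false NOR true = false
G3 = G2 NOR x3 = false NOR false = true
G4 = G1 NOR G3 = true NOR true = false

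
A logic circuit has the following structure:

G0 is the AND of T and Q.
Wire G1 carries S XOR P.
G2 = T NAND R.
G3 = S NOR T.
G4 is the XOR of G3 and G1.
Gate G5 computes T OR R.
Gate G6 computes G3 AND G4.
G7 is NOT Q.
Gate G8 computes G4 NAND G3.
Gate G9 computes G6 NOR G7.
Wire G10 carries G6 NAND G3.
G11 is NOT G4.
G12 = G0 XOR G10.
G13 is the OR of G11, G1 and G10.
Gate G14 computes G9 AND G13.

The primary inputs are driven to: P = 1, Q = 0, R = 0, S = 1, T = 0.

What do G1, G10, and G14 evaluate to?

G1 = 0, G10 = 1, G14 = 0

G1 = S XOR P = 1 XOR 1 = 0
G3 = S NOR T = 1 NOR 0 = 0
G4 = G3 XOR G1 = 0 XOR 0 = 0
G6 = G3 AND G4 = 0 AND 0 = 0
G7 = NOT Q = NOT 0 = 1
G9 = G6 NOR G7 = 0 NOR 1 = 0
G10 = G6 NAND G3 = 0 NAND 0 = 1
G11 = NOT G4 = NOT 0 = 1
G13 = G11 OR G1 OR G10 = 1 OR 0 OR 1 = 1
G14 = G9 AND G13 = 0 AND 1 = 0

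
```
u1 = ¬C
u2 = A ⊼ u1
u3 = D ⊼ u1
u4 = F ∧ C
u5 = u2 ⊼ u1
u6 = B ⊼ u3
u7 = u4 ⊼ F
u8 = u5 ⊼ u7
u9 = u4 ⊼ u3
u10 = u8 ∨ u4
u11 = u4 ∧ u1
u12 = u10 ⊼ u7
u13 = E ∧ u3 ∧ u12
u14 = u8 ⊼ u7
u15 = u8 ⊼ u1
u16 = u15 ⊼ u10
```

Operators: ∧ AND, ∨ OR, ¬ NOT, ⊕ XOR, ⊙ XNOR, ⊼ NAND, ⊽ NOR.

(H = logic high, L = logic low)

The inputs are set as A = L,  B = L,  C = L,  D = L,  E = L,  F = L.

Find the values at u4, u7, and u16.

u4 = L; u7 = H; u16 = H

u1 = NOT C = NOT L = H
u2 = A NAND u1 = L NAND H = H
u4 = F AND C = L AND L = L
u5 = u2 NAND u1 = H NAND H = L
u7 = u4 NAND F = L NAND L = H
u8 = u5 NAND u7 = L NAND H = H
u10 = u8 OR u4 = H OR L = H
u15 = u8 NAND u1 = H NAND H = L
u16 = u15 NAND u10 = L NAND H = H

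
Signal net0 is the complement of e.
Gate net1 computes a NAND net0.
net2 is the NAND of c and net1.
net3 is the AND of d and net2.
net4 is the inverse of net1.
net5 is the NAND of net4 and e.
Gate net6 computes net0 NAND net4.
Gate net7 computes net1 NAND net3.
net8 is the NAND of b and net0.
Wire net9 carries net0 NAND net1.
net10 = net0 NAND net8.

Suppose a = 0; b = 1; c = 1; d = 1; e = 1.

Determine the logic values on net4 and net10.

net4 = 0, net10 = 1

net0 = NOT e = NOT 1 = 0
net1 = a NAND net0 = 0 NAND 0 = 1
net4 = NOT net1 = NOT 1 = 0
net8 = b NAND net0 = 1 NAND 0 = 1
net10 = net0 NAND net8 = 0 NAND 1 = 1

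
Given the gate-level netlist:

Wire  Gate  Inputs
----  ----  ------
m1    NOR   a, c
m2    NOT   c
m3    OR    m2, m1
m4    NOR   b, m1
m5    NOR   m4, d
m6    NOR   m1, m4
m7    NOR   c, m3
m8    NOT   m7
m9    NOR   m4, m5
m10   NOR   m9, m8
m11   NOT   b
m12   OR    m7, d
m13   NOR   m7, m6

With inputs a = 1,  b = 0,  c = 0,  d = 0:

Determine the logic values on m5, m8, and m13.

m1 = a NOR c = 1 NOR 0 = 0
m2 = NOT c = NOT 0 = 1
m3 = m2 OR m1 = 1 OR 0 = 1
m4 = b NOR m1 = 0 NOR 0 = 1
m5 = m4 NOR d = 1 NOR 0 = 0
m6 = m1 NOR m4 = 0 NOR 1 = 0
m7 = c NOR m3 = 0 NOR 1 = 0
m8 = NOT m7 = NOT 0 = 1
m13 = m7 NOR m6 = 0 NOR 0 = 1

m5 = 0, m8 = 1, m13 = 1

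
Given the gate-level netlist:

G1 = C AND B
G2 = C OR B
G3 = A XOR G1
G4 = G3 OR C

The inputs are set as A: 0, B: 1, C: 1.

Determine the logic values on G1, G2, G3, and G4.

G1 = 1; G2 = 1; G3 = 1; G4 = 1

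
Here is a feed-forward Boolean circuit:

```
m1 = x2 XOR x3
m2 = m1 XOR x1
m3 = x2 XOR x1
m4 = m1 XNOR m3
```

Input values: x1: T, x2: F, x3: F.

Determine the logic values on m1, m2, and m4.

m1 = x2 XOR x3 = F XOR F = F
m2 = m1 XOR x1 = F XOR T = T
m3 = x2 XOR x1 = F XOR T = T
m4 = m1 XNOR m3 = F XNOR T = F

m1 = F, m2 = T, m4 = F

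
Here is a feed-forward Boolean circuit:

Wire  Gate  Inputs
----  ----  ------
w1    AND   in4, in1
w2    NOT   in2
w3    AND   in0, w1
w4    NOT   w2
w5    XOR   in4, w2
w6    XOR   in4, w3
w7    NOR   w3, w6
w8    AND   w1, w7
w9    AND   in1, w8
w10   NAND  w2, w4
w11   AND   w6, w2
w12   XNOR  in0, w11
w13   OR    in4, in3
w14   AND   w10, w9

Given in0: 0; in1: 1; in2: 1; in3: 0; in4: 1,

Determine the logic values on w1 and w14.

w1 = in4 AND in1 = 1 AND 1 = 1
w2 = NOT in2 = NOT 1 = 0
w3 = in0 AND w1 = 0 AND 1 = 0
w4 = NOT w2 = NOT 0 = 1
w6 = in4 XOR w3 = 1 XOR 0 = 1
w7 = w3 NOR w6 = 0 NOR 1 = 0
w8 = w1 AND w7 = 1 AND 0 = 0
w9 = in1 AND w8 = 1 AND 0 = 0
w10 = w2 NAND w4 = 0 NAND 1 = 1
w14 = w10 AND w9 = 1 AND 0 = 0

w1 = 1  w14 = 0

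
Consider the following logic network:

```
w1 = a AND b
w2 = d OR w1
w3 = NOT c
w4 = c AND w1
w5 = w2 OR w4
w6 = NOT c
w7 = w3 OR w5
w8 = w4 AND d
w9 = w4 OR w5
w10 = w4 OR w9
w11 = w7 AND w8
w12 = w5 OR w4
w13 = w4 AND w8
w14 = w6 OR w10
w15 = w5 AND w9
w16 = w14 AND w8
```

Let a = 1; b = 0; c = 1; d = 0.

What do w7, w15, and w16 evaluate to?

w7 = 0, w15 = 0, w16 = 0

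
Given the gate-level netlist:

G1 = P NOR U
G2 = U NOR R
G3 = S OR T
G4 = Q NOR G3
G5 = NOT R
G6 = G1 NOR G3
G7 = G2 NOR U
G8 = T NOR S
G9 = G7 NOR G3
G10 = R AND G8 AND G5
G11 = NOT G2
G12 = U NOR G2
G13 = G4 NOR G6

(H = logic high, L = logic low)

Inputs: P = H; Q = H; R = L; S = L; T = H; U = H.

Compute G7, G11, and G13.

G1 = P NOR U = H NOR H = L
G2 = U NOR R = H NOR L = L
G3 = S OR T = L OR H = H
G4 = Q NOR G3 = H NOR H = L
G6 = G1 NOR G3 = L NOR H = L
G7 = G2 NOR U = L NOR H = L
G11 = NOT G2 = NOT L = H
G13 = G4 NOR G6 = L NOR L = H

G7 = L, G11 = H, G13 = H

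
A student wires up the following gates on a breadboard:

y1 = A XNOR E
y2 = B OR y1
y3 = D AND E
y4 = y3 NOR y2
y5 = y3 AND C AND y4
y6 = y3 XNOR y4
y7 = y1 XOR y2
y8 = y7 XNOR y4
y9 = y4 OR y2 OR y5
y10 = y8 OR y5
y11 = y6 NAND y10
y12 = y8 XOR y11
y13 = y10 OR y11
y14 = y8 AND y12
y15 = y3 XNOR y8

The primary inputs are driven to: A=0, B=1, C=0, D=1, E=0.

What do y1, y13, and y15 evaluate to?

y1 = A XNOR E = 0 XNOR 0 = 1
y2 = B OR y1 = 1 OR 1 = 1
y3 = D AND E = 1 AND 0 = 0
y4 = y3 NOR y2 = 0 NOR 1 = 0
y5 = y3 AND C AND y4 = 0 AND 0 AND 0 = 0
y6 = y3 XNOR y4 = 0 XNOR 0 = 1
y7 = y1 XOR y2 = 1 XOR 1 = 0
y8 = y7 XNOR y4 = 0 XNOR 0 = 1
y10 = y8 OR y5 = 1 OR 0 = 1
y11 = y6 NAND y10 = 1 NAND 1 = 0
y13 = y10 OR y11 = 1 OR 0 = 1
y15 = y3 XNOR y8 = 0 XNOR 1 = 0

y1 = 1  y13 = 1  y15 = 0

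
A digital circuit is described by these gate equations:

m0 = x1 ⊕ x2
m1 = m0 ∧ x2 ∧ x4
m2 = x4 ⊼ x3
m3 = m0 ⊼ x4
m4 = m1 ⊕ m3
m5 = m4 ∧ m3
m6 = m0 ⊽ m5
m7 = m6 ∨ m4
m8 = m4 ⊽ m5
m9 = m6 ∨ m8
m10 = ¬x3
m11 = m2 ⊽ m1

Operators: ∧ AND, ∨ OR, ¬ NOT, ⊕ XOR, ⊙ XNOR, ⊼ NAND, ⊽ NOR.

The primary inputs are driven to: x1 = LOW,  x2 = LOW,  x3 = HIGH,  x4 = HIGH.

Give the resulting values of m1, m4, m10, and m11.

m1 = LOW, m4 = HIGH, m10 = LOW, m11 = HIGH

m0 = x1 XOR x2 = LOW XOR LOW = LOW
m1 = m0 AND x2 AND x4 = LOW AND LOW AND HIGH = LOW
m2 = x4 NAND x3 = HIGH NAND HIGH = LOW
m3 = m0 NAND x4 = LOW NAND HIGH = HIGH
m4 = m1 XOR m3 = LOW XOR HIGH = HIGH
m10 = NOT x3 = NOT HIGH = LOW
m11 = m2 NOR m1 = LOW NOR LOW = HIGH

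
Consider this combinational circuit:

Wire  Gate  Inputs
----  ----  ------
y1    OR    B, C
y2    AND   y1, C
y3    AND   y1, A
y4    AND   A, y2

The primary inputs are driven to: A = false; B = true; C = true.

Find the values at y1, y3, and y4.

y1 = true  y3 = false  y4 = false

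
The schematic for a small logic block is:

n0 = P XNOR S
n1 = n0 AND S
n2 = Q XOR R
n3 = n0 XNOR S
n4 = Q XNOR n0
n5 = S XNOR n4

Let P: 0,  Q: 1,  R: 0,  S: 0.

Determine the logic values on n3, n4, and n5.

n3 = 0, n4 = 1, n5 = 0

n0 = P XNOR S = 0 XNOR 0 = 1
n3 = n0 XNOR S = 1 XNOR 0 = 0
n4 = Q XNOR n0 = 1 XNOR 1 = 1
n5 = S XNOR n4 = 0 XNOR 1 = 0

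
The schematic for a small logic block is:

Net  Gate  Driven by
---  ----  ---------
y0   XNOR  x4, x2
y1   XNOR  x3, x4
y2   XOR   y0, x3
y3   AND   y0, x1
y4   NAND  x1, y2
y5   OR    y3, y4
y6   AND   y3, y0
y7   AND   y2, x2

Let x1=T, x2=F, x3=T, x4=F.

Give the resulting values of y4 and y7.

y4 = T; y7 = F

y0 = x4 XNOR x2 = F XNOR F = T
y2 = y0 XOR x3 = T XOR T = F
y4 = x1 NAND y2 = T NAND F = T
y7 = y2 AND x2 = F AND F = F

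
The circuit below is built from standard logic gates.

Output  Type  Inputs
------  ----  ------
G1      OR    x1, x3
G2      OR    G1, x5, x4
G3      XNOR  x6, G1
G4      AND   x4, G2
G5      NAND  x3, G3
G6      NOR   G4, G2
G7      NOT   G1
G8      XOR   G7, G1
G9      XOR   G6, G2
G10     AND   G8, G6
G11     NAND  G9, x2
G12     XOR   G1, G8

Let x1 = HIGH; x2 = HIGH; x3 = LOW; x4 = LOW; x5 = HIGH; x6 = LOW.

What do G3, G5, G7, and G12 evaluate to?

G3 = LOW, G5 = HIGH, G7 = LOW, G12 = LOW

G1 = x1 OR x3 = HIGH OR LOW = HIGH
G3 = x6 XNOR G1 = LOW XNOR HIGH = LOW
G5 = x3 NAND G3 = LOW NAND LOW = HIGH
G7 = NOT G1 = NOT HIGH = LOW
G8 = G7 XOR G1 = LOW XOR HIGH = HIGH
G12 = G1 XOR G8 = HIGH XOR HIGH = LOW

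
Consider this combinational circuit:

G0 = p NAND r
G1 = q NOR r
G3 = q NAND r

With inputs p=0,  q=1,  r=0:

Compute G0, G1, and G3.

G0 = 1, G1 = 0, G3 = 1

G0 = 0 NAND 0 = 1
G1 = 1 NOR 0 = 0
G3 = 1 NAND 0 = 1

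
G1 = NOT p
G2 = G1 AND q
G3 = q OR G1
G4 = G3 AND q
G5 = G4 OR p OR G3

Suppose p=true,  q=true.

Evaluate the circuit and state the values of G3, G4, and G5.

G3 = true, G4 = true, G5 = true

G1 = NOT p = NOT true = false
G3 = q OR G1 = true OR false = true
G4 = G3 AND q = true AND true = true
G5 = G4 OR p OR G3 = true OR true OR true = true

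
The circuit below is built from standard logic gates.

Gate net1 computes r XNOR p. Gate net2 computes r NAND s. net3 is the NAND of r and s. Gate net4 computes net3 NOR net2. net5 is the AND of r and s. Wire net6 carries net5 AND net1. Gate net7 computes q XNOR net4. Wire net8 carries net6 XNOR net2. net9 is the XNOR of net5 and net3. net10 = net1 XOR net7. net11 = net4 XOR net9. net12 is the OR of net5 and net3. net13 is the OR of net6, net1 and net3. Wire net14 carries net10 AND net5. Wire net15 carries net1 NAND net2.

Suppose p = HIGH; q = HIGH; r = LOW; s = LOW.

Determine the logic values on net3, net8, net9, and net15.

net3 = HIGH  net8 = LOW  net9 = LOW  net15 = HIGH

net1 = r XNOR p = LOW XNOR HIGH = LOW
net2 = r NAND s = LOW NAND LOW = HIGH
net3 = r NAND s = LOW NAND LOW = HIGH
net5 = r AND s = LOW AND LOW = LOW
net6 = net5 AND net1 = LOW AND LOW = LOW
net8 = net6 XNOR net2 = LOW XNOR HIGH = LOW
net9 = net5 XNOR net3 = LOW XNOR HIGH = LOW
net15 = net1 NAND net2 = LOW NAND HIGH = HIGH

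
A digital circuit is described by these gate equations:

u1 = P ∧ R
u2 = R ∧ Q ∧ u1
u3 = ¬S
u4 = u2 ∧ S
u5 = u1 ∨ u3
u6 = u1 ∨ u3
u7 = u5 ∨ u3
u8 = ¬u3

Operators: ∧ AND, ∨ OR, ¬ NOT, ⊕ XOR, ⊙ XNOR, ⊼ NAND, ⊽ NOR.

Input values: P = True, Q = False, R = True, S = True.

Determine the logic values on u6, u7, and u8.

u1 = P AND R = True AND True = True
u3 = NOT S = NOT True = False
u5 = u1 OR u3 = True OR False = True
u6 = u1 OR u3 = True OR False = True
u7 = u5 OR u3 = True OR False = True
u8 = NOT u3 = NOT False = True

u6 = True  u7 = True  u8 = True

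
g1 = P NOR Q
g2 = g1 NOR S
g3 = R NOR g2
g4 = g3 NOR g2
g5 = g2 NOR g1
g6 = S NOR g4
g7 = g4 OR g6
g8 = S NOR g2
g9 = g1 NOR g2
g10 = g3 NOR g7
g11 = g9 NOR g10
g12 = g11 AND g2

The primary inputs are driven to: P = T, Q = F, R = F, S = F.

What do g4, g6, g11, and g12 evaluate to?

g4 = F  g6 = T  g11 = T  g12 = T

g1 = P NOR Q = T NOR F = F
g2 = g1 NOR S = F NOR F = T
g3 = R NOR g2 = F NOR T = F
g4 = g3 NOR g2 = F NOR T = F
g6 = S NOR g4 = F NOR F = T
g7 = g4 OR g6 = F OR T = T
g9 = g1 NOR g2 = F NOR T = F
g10 = g3 NOR g7 = F NOR T = F
g11 = g9 NOR g10 = F NOR F = T
g12 = g11 AND g2 = T AND T = T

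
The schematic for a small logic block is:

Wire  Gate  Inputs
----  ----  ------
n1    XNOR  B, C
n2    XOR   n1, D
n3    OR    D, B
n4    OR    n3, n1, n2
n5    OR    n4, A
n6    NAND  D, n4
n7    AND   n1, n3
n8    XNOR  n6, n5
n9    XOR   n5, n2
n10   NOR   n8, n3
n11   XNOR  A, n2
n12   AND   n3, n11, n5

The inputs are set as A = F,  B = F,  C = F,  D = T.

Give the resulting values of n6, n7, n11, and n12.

n6 = F; n7 = T; n11 = T; n12 = T

n1 = B XNOR C = F XNOR F = T
n2 = n1 XOR D = T XOR T = F
n3 = D OR B = T OR F = T
n4 = n3 OR n1 OR n2 = T OR T OR F = T
n5 = n4 OR A = T OR F = T
n6 = D NAND n4 = T NAND T = F
n7 = n1 AND n3 = T AND T = T
n11 = A XNOR n2 = F XNOR F = T
n12 = n3 AND n11 AND n5 = T AND T AND T = T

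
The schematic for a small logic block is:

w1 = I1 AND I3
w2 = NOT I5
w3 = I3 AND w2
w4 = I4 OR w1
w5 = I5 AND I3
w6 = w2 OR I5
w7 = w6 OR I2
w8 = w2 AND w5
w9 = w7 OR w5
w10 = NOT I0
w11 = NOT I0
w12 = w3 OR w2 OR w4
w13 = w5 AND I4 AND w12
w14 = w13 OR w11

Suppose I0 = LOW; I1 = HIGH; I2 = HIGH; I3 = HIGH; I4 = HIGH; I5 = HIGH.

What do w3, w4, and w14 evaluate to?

w3 = LOW, w4 = HIGH, w14 = HIGH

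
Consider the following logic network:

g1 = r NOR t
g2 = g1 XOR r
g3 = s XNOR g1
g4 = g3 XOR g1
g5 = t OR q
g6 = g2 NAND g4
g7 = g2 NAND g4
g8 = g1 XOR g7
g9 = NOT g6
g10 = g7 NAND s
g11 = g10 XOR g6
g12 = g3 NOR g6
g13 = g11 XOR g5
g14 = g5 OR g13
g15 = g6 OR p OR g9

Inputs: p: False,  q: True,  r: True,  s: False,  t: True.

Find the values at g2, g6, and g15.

g2 = True, g6 = False, g15 = True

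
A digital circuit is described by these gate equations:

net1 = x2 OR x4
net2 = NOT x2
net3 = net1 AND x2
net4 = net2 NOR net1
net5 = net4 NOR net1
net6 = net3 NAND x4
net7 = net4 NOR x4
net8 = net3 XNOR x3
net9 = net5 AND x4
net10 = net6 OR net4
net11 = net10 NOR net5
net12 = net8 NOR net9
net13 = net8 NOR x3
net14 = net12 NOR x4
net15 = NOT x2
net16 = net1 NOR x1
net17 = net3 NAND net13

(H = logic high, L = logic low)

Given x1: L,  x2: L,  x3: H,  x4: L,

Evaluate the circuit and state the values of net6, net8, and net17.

net6 = H, net8 = L, net17 = H

net1 = x2 OR x4 = L OR L = L
net3 = net1 AND x2 = L AND L = L
net6 = net3 NAND x4 = L NAND L = H
net8 = net3 XNOR x3 = L XNOR H = L
net13 = net8 NOR x3 = L NOR H = L
net17 = net3 NAND net13 = L NAND L = H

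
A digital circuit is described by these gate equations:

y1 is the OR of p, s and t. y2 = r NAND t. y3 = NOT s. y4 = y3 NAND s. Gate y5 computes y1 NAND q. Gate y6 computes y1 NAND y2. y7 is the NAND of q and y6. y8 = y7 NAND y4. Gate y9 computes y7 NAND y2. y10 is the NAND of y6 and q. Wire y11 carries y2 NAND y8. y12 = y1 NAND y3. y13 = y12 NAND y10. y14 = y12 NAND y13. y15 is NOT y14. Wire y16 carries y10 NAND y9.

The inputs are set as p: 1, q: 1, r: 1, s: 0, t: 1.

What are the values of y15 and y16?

y15 = 0; y16 = 1

y1 = p OR s OR t = 1 OR 0 OR 1 = 1
y2 = r NAND t = 1 NAND 1 = 0
y3 = NOT s = NOT 0 = 1
y6 = y1 NAND y2 = 1 NAND 0 = 1
y7 = q NAND y6 = 1 NAND 1 = 0
y9 = y7 NAND y2 = 0 NAND 0 = 1
y10 = y6 NAND q = 1 NAND 1 = 0
y12 = y1 NAND y3 = 1 NAND 1 = 0
y13 = y12 NAND y10 = 0 NAND 0 = 1
y14 = y12 NAND y13 = 0 NAND 1 = 1
y15 = NOT y14 = NOT 1 = 0
y16 = y10 NAND y9 = 0 NAND 1 = 1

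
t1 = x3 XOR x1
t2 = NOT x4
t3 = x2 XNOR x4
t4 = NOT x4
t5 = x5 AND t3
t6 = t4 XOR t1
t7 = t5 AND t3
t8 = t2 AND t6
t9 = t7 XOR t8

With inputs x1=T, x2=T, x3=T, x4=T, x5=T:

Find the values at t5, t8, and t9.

t5 = T; t8 = F; t9 = T

t1 = x3 XOR x1 = T XOR T = F
t2 = NOT x4 = NOT T = F
t3 = x2 XNOR x4 = T XNOR T = T
t4 = NOT x4 = NOT T = F
t5 = x5 AND t3 = T AND T = T
t6 = t4 XOR t1 = F XOR F = F
t7 = t5 AND t3 = T AND T = T
t8 = t2 AND t6 = F AND F = F
t9 = t7 XOR t8 = T XOR F = T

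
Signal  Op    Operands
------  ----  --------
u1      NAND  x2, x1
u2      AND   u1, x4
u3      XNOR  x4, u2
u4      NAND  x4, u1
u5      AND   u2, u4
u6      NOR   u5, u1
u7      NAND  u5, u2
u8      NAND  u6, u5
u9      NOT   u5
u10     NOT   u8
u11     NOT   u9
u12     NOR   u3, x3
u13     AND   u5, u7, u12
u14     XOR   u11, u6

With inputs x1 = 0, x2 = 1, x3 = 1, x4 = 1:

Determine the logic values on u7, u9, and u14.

u1 = x2 NAND x1 = 1 NAND 0 = 1
u2 = u1 AND x4 = 1 AND 1 = 1
u4 = x4 NAND u1 = 1 NAND 1 = 0
u5 = u2 AND u4 = 1 AND 0 = 0
u6 = u5 NOR u1 = 0 NOR 1 = 0
u7 = u5 NAND u2 = 0 NAND 1 = 1
u9 = NOT u5 = NOT 0 = 1
u11 = NOT u9 = NOT 1 = 0
u14 = u11 XOR u6 = 0 XOR 0 = 0

u7 = 1; u9 = 1; u14 = 0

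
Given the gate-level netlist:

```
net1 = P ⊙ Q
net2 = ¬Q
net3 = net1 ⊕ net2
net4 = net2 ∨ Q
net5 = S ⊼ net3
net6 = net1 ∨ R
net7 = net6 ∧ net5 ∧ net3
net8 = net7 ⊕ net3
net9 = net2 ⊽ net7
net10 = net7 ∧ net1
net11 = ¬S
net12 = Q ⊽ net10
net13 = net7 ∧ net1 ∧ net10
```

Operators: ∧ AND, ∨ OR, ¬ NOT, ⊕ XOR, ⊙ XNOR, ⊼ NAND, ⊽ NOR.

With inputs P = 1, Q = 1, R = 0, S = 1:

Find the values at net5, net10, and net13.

net5 = 0, net10 = 0, net13 = 0

net1 = P XNOR Q = 1 XNOR 1 = 1
net2 = NOT Q = NOT 1 = 0
net3 = net1 XOR net2 = 1 XOR 0 = 1
net5 = S NAND net3 = 1 NAND 1 = 0
net6 = net1 OR R = 1 OR 0 = 1
net7 = net6 AND net5 AND net3 = 1 AND 0 AND 1 = 0
net10 = net7 AND net1 = 0 AND 1 = 0
net13 = net7 AND net1 AND net10 = 0 AND 1 AND 0 = 0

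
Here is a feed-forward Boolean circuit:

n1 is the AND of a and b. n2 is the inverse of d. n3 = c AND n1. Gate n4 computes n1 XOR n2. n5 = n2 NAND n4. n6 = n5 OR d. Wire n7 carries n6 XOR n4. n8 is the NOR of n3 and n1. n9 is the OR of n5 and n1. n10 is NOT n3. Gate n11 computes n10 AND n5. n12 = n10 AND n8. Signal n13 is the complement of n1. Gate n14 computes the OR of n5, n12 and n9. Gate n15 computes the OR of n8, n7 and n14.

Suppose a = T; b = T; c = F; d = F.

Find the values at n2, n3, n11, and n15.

n2 = T, n3 = F, n11 = T, n15 = T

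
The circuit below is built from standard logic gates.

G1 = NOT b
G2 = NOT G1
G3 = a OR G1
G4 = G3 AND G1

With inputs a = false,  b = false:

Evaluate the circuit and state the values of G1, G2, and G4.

G1 = NOT b = NOT false = true
G2 = NOT G1 = NOT true = false
G3 = a OR G1 = false OR true = true
G4 = G3 AND G1 = true AND true = true

G1 = true  G2 = false  G4 = true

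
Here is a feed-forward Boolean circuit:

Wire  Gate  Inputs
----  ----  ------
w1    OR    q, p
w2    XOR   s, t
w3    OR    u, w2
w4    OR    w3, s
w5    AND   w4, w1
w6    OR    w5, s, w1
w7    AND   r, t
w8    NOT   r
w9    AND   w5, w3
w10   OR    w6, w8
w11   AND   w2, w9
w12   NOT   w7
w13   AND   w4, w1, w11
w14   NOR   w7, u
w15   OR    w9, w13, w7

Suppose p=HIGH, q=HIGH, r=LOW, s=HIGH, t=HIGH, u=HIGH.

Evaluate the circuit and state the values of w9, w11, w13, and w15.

w1 = q OR p = HIGH OR HIGH = HIGH
w2 = s XOR t = HIGH XOR HIGH = LOW
w3 = u OR w2 = HIGH OR LOW = HIGH
w4 = w3 OR s = HIGH OR HIGH = HIGH
w5 = w4 AND w1 = HIGH AND HIGH = HIGH
w7 = r AND t = LOW AND HIGH = LOW
w9 = w5 AND w3 = HIGH AND HIGH = HIGH
w11 = w2 AND w9 = LOW AND HIGH = LOW
w13 = w4 AND w1 AND w11 = HIGH AND HIGH AND LOW = LOW
w15 = w9 OR w13 OR w7 = HIGH OR LOW OR LOW = HIGH

w9 = HIGH, w11 = LOW, w13 = LOW, w15 = HIGH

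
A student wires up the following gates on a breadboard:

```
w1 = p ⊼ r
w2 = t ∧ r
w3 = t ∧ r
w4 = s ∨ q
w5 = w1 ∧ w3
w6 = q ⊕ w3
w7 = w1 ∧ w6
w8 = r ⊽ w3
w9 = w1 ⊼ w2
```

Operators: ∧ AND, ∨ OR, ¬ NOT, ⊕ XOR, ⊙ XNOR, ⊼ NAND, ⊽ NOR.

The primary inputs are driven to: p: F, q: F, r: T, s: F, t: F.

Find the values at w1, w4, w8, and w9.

w1 = T; w4 = F; w8 = F; w9 = T

w1 = p NAND r = F NAND T = T
w2 = t AND r = F AND T = F
w3 = t AND r = F AND T = F
w4 = s OR q = F OR F = F
w8 = r NOR w3 = T NOR F = F
w9 = w1 NAND w2 = T NAND F = T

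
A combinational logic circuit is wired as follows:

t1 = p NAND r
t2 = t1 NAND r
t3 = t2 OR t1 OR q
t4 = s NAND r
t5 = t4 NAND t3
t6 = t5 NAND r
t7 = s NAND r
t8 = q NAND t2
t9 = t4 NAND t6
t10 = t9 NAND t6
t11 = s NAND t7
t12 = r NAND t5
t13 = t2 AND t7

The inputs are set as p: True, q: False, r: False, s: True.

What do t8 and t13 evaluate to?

t8 = True; t13 = True

t1 = p NAND r = True NAND False = True
t2 = t1 NAND r = True NAND False = True
t7 = s NAND r = True NAND False = True
t8 = q NAND t2 = False NAND True = True
t13 = t2 AND t7 = True AND True = True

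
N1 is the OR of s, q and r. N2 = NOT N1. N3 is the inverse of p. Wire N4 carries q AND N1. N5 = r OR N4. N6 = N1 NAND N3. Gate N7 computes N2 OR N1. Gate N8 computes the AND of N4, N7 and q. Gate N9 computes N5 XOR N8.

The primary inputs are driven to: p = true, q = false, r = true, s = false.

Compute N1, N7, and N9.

N1 = s OR q OR r = false OR false OR true = true
N2 = NOT N1 = NOT true = false
N4 = q AND N1 = false AND true = false
N5 = r OR N4 = true OR false = true
N7 = N2 OR N1 = false OR true = true
N8 = N4 AND N7 AND q = false AND true AND false = false
N9 = N5 XOR N8 = true XOR false = true

N1 = true, N7 = true, N9 = true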